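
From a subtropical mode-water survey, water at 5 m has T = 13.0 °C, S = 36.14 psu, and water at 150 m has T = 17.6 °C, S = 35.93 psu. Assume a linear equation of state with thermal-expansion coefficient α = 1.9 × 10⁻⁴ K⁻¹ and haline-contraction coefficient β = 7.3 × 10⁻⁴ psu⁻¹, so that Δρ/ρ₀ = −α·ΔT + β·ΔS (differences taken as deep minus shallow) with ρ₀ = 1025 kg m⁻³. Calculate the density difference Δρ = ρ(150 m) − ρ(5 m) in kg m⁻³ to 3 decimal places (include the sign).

ΔT = +4.6 K, ΔS = -0.21 psu (deep − shallow).
Δρ/ρ₀ = −(1.9 × 10⁻⁴)(+4.6) + (7.3 × 10⁻⁴)(-0.21) = -1.0273 × 10⁻³.
Δρ = 1025 × (-1.0273 × 10⁻³) = -1.053 kg m⁻³.
Negative Δρ: lighter below, statically unstable.

-1.053 kg m⁻³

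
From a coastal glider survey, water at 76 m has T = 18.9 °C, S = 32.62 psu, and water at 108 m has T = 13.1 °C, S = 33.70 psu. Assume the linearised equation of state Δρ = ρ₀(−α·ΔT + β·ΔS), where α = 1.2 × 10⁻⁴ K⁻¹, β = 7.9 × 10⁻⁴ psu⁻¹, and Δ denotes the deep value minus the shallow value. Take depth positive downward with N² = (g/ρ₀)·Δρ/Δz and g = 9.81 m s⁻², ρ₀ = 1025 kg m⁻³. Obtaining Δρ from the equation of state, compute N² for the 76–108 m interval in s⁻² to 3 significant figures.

4.75 × 10⁻⁴ s⁻²

ΔT = -5.8 K, ΔS = +1.08 psu (deep − shallow).
Δρ/ρ₀ = −αΔT + βΔS = 6.96 × 10⁻⁴ + 8.532 × 10⁻⁴ = 1.5492 × 10⁻³, so Δρ ≈ 1.588 kg m⁻³.
N² = (g/ρ₀)·Δρ/Δz = g·(Δρ/ρ₀)/Δz = 9.81 × 1.5492 × 10⁻³ / 32 = 4.7493 × 10⁻⁴ s⁻² ≈ 4.75 × 10⁻⁴ s⁻².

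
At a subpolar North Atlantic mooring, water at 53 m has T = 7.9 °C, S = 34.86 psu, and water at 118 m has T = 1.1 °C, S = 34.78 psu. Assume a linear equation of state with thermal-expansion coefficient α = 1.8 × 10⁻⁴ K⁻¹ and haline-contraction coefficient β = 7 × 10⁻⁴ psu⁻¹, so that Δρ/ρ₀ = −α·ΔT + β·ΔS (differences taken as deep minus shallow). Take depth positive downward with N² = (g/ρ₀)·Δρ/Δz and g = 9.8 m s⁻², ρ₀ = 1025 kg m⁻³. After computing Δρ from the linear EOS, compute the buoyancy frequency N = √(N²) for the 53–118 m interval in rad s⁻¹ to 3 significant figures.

0.0133 rad s⁻¹

ΔT = -6.8 K, ΔS = -0.08 psu (deep − shallow).
Δρ/ρ₀ = −αΔT + βΔS = 1.224 × 10⁻³ − 5.60 × 10⁻⁵ = 1.168 × 10⁻³, so Δρ ≈ 1.197 kg m⁻³.
N² = (g/ρ₀)·Δρ/Δz = g·(Δρ/ρ₀)/Δz = 9.8 × 1.168 × 10⁻³ / 65 = 1.7610 × 10⁻⁴ s⁻².
N = √(1.7610 × 10⁻⁴) = 0.013270 rad s⁻¹ ≈ 0.0133 rad s⁻¹.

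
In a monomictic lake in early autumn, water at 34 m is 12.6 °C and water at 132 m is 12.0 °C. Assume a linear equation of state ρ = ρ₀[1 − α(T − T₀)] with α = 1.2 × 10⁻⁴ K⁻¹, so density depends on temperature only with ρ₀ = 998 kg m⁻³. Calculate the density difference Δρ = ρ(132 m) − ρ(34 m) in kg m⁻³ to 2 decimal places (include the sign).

ΔT = -0.6 K, Δρ/ρ₀ = −αΔT = 7.20 × 10⁻⁵.
Δρ = 998 × (7.20 × 10⁻⁵) = +0.07 kg m⁻³.
Positive Δρ: denser below, stable.

+0.07 kg m⁻³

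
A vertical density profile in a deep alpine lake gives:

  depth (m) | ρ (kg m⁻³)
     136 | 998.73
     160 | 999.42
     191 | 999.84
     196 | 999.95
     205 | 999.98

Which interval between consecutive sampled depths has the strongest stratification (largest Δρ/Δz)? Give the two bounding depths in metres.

Compute the density gradient over each adjacent pair:
  136–160 m: Δρ/Δz = 0.69/24 = 0.029 kg m⁻⁴
  160–191 m: Δρ/Δz = 0.42/31 = 0.014 kg m⁻⁴
  191–196 m: Δρ/Δz = 0.11/5 = 0.022 kg m⁻⁴
  196–205 m: Δρ/Δz = 0.03/9 = 3.3 × 10⁻³ kg m⁻⁴
The largest gradient is in the 136–160 m interval — the pycnocline.

136–160 m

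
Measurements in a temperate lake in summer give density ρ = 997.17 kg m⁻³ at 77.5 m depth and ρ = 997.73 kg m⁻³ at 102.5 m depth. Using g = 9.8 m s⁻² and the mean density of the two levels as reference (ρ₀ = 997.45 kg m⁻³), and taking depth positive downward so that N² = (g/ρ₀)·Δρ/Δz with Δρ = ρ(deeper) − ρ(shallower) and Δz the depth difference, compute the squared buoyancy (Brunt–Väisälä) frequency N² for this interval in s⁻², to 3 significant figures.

Δρ = 997.73 − 997.17 = 0.56 kg m⁻³ over Δz = 102.5 − 77.5 = 25 m.
N² = (9.8/997.45) × (0.56/25) = 2.2008 × 10⁻⁴ s⁻² ≈ 2.20 × 10⁻⁴ s⁻².

2.20 × 10⁻⁴ s⁻²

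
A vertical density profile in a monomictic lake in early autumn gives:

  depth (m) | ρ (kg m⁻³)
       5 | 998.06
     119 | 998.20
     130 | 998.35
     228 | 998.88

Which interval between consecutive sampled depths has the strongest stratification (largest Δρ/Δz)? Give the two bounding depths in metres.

Compute the density gradient over each adjacent pair:
  5–119 m: Δρ/Δz = 0.14/114 = 1.2 × 10⁻³ kg m⁻⁴
  119–130 m: Δρ/Δz = 0.15/11 = 0.014 kg m⁻⁴
  130–228 m: Δρ/Δz = 0.53/98 = 5.4 × 10⁻³ kg m⁻⁴
The largest gradient is in the 119–130 m interval — the pycnocline.

119–130 m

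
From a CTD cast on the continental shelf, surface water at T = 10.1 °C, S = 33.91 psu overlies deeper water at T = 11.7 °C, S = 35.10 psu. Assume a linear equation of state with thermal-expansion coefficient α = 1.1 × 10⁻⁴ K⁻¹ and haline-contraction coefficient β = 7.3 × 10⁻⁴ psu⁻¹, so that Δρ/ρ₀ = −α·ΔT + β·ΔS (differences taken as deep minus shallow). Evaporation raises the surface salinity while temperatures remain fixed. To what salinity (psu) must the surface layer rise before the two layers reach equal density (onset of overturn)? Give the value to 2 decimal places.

Neutral buoyancy requires −α(T_deep − T_surf) + β(S_deep − S_surf′) = 0.
S_surf′ = S_deep − (α/β)·ΔT = 35.10 − (1.1 × 10⁻⁴/7.3 × 10⁻⁴)·(+1.6) = 34.8589 psu.
Increase required: 34.8589 − 33.91 = 0.9489 psu.

34.86 psu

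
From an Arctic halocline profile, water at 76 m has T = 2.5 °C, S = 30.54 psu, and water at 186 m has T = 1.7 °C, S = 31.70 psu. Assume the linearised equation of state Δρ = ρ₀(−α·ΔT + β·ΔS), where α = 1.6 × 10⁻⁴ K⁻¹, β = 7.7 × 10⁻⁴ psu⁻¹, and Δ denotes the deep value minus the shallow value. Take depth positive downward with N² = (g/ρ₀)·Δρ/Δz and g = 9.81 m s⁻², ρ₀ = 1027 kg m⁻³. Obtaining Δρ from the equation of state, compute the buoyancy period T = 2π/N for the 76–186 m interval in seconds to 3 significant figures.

658 s

ΔT = -0.8 K, ΔS = +1.16 psu (deep − shallow).
Δρ/ρ₀ = −αΔT + βΔS = 1.28 × 10⁻⁴ + 8.932 × 10⁻⁴ = 1.0212 × 10⁻³, so Δρ ≈ 1.049 kg m⁻³.
N² = (g/ρ₀)·Δρ/Δz = g·(Δρ/ρ₀)/Δz = 9.81 × 1.0212 × 10⁻³ / 110 = 9.1072 × 10⁻⁵ s⁻².
N = √(9.1072 × 10⁻⁵) = 9.5432 × 10⁻³ rad s⁻¹ → T = 2π/N = 658.39 s ≈ 658 s.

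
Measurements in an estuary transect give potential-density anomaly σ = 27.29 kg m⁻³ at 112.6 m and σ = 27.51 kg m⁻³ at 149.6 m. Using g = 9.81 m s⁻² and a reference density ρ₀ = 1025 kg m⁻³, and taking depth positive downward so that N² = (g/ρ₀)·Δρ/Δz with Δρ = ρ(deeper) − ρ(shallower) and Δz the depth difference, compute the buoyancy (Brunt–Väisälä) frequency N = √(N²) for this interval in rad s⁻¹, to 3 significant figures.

Δρ = 1027.51 − 1027.29 = 0.22 kg m⁻³ over Δz = 149.6 − 112.6 = 37 m.
N² = (9.81/1025) × (0.22/37) = 5.6907 × 10⁻⁵ s⁻².
N = √(5.6907 × 10⁻⁵) = 7.5437 × 10⁻³ rad s⁻¹ ≈ 7.54 × 10⁻³ rad s⁻¹.

7.54 × 10⁻³ rad s⁻¹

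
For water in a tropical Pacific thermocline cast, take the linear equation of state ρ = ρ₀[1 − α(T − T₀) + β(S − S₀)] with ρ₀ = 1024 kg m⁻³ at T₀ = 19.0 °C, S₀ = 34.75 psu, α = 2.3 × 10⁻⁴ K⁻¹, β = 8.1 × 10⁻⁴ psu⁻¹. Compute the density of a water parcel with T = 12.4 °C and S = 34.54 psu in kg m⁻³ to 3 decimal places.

T − T₀ = -6.6 K, S − S₀ = -0.21 psu.
Bracket = 1 − α·(-6.6) + β·(-0.21) = 1 + (1.3479 × 10⁻³) = 1.0013479.
ρ = 1024 × 1.0013479 = 1025.380 kg m⁻³.

1025.380 kg m⁻³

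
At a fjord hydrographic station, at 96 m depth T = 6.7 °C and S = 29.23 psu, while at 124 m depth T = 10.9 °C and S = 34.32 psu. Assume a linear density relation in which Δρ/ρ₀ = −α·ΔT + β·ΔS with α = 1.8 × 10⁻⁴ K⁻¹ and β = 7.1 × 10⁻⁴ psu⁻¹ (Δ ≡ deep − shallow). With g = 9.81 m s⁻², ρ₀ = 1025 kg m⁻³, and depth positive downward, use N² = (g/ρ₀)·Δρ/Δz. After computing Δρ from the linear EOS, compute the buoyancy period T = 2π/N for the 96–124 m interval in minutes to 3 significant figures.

3.31 min

ΔT = +4.2 K, ΔS = +5.09 psu (deep − shallow).
Δρ/ρ₀ = −αΔT + βΔS = -7.56 × 10⁻⁴ + 3.6139 × 10⁻³ = 2.8579 × 10⁻³, so Δρ ≈ 2.929 kg m⁻³.
N² = (g/ρ₀)·Δρ/Δz = g·(Δρ/ρ₀)/Δz = 9.81 × 2.8579 × 10⁻³ / 28 = 1.0013 × 10⁻³ s⁻².
N = √(1.0013 × 10⁻³) = 0.031643 rad s⁻¹ → T = 2π/N = 198.56 s = 3.3093 min ≈ 3.31 min.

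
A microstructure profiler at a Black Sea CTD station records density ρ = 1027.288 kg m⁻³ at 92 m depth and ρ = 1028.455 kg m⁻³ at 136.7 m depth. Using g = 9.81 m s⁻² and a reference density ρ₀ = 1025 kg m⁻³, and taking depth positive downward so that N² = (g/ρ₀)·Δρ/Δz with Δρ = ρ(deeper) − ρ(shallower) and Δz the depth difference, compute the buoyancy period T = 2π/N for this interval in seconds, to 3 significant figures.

Δρ = 1028.455 − 1027.288 = 1.167 kg m⁻³ over Δz = 136.7 − 92 = 44.7 m.
N² = (9.81/1025) × (1.167/44.7) = 2.4987 × 10⁻⁴ s⁻².
N = √(2.4987 × 10⁻⁴) = 0.015807 rad s⁻¹, so T = 2π/N = 397.49 s ≈ 397 s.

397 s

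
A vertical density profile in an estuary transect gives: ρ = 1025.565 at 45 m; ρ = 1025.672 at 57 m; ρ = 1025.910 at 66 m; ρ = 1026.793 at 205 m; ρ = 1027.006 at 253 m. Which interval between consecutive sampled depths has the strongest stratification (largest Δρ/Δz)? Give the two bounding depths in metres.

57–66 m

Compute the density gradient over each adjacent pair:
  45–57 m: Δρ/Δz = 0.107/12 = 8.9 × 10⁻³ kg m⁻⁴
  57–66 m: Δρ/Δz = 0.238/9 = 0.026 kg m⁻⁴
  66–205 m: Δρ/Δz = 0.883/139 = 6.4 × 10⁻³ kg m⁻⁴
  205–253 m: Δρ/Δz = 0.213/48 = 4.4 × 10⁻³ kg m⁻⁴
The largest gradient is in the 57–66 m interval — the pycnocline.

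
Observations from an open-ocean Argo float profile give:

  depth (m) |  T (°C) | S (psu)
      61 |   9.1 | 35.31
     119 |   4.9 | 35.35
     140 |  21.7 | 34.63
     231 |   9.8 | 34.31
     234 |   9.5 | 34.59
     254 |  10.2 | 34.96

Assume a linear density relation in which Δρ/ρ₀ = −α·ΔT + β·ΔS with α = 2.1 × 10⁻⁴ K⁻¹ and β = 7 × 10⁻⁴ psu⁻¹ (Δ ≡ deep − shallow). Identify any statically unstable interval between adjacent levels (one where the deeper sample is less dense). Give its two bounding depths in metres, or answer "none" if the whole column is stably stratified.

Evaluate Δρ/ρ₀ = −αΔT + βΔS across each adjacent pair:
  61–119 m: −αΔT+βΔS = −(2.1 × 10⁻⁴)(-4.2)+(7 × 10⁻⁴)(+0.04) = 9.1 × 10⁻⁴ → stable
  119–140 m: −αΔT+βΔS = −(2.1 × 10⁻⁴)(+16.8)+(7 × 10⁻⁴)(-0.72) = -4.0 × 10⁻³ → UNSTABLE
  140–231 m: −αΔT+βΔS = −(2.1 × 10⁻⁴)(-11.9)+(7 × 10⁻⁴)(-0.32) = 2.3 × 10⁻³ → stable
  231–234 m: −αΔT+βΔS = −(2.1 × 10⁻⁴)(-0.3)+(7 × 10⁻⁴)(+0.28) = 2.6 × 10⁻⁴ → stable
  234–254 m: −αΔT+βΔS = −(2.1 × 10⁻⁴)(+0.7)+(7 × 10⁻⁴)(+0.37) = 1.1 × 10⁻⁴ → stable
The 119–140 m interval has Δρ < 0: lighter water underlies denser water.

119–140 m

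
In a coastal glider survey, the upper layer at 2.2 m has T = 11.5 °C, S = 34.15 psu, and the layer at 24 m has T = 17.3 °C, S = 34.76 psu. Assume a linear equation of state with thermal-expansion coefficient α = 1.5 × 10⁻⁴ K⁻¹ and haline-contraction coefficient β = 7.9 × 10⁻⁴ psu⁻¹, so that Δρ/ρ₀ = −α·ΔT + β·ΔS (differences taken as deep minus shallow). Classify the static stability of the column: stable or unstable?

unstable

ΔT = 17.3 − 11.5 = +5.8 K and ΔS = 34.76 − 34.15 = +0.61 psu (deep − shallow).
−αΔT = -8.70 × 10⁻⁴; βΔS = 4.819 × 10⁻⁴; sum Δρ/ρ₀ = -3.881 × 10⁻⁴.
Δρ/ρ₀ < 0, so Δρ < 0: deeper water is lighter → statically unstable; the column would overturn.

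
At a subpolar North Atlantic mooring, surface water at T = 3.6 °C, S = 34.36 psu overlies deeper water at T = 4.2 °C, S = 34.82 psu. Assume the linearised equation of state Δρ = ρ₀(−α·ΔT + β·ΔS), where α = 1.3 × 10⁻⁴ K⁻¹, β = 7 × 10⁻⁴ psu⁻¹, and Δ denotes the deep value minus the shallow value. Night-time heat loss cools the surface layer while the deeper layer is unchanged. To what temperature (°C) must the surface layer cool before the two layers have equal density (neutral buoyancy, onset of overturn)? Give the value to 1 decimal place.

1.7 °C

Neutral buoyancy requires Δρ = 0, i.e. −α(T_deep − T_surf′) + β(S_deep − S_surf) = 0.
T_surf′ = T_deep − (β/α)·ΔS = 4.2 − (7 × 10⁻⁴/1.3 × 10⁻⁴)·(+0.46) = 1.723 °C.
Cooling required: 3.6 − (1.723) = 1.877 °C.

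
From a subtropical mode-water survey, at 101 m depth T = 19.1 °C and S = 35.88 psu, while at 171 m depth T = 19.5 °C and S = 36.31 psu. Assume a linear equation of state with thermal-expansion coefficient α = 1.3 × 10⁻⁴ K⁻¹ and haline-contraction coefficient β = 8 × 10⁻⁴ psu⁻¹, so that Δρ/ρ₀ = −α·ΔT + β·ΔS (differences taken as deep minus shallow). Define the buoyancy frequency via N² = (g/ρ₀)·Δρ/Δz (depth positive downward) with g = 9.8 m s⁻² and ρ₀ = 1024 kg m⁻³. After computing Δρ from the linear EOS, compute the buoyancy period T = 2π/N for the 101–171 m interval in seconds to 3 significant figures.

ΔT = +0.4 K, ΔS = +0.43 psu (deep − shallow).
Δρ/ρ₀ = −αΔT + βΔS = -5.20 × 10⁻⁵ + 3.44 × 10⁻⁴ = 2.92 × 10⁻⁴, so Δρ ≈ 0.2990 kg m⁻³.
N² = (g/ρ₀)·Δρ/Δz = g·(Δρ/ρ₀)/Δz = 9.8 × 2.92 × 10⁻⁴ / 70 = 4.0880 × 10⁻⁵ s⁻².
N = √(4.0880 × 10⁻⁵) = 6.3937 × 10⁻³ rad s⁻¹ → T = 2π/N = 982.72 s ≈ 983 s.

983 s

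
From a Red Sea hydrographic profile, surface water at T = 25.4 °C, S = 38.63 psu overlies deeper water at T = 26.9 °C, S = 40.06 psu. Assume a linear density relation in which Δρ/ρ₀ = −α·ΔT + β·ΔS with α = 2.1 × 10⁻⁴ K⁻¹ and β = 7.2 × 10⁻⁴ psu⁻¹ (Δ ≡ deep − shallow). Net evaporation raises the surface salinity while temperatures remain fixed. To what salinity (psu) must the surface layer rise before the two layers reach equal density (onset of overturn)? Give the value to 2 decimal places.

Neutral buoyancy requires −α(T_deep − T_surf) + β(S_deep − S_surf′) = 0.
S_surf′ = S_deep − (α/β)·ΔT = 40.06 − (2.1 × 10⁻⁴/7.2 × 10⁻⁴)·(+1.5) = 39.6225 psu.
Increase required: 39.6225 − 38.63 = 0.9925 psu.

39.62 psu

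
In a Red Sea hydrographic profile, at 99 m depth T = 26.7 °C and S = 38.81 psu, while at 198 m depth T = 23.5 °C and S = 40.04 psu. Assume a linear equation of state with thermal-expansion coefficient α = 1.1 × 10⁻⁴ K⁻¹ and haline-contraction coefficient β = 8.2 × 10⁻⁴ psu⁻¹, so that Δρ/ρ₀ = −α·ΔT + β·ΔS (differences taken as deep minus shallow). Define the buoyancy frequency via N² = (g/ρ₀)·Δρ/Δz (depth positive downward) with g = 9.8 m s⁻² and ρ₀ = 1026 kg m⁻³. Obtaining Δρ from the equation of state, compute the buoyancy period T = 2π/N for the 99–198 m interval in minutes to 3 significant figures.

9.02 min

ΔT = -3.2 K, ΔS = +1.23 psu (deep − shallow).
Δρ/ρ₀ = −αΔT + βΔS = 3.52 × 10⁻⁴ + 1.0086 × 10⁻³ = 1.3606 × 10⁻³, so Δρ ≈ 1.396 kg m⁻³.
N² = (g/ρ₀)·Δρ/Δz = g·(Δρ/ρ₀)/Δz = 9.8 × 1.3606 × 10⁻³ / 99 = 1.3469 × 10⁻⁴ s⁻².
N = √(1.3469 × 10⁻⁴) = 0.011606 rad s⁻¹ → T = 2π/N = 541.37 s = 9.0228 min ≈ 9.02 min.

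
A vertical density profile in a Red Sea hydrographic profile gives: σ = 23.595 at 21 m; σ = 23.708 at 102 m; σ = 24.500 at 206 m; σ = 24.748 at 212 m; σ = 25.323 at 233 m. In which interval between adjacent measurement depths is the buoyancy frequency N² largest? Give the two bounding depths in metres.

Compute the density gradient over each adjacent pair:
  21–102 m: Δρ/Δz = 0.113/81 = 1.4 × 10⁻³ kg m⁻⁴
  102–206 m: Δρ/Δz = 0.792/104 = 7.6 × 10⁻³ kg m⁻⁴
  206–212 m: Δρ/Δz = 0.248/6 = 0.041 kg m⁻⁴
  212–233 m: Δρ/Δz = 0.575/21 = 0.027 kg m⁻⁴
The largest gradient is in the 206–212 m interval — the pycnocline.

206–212 m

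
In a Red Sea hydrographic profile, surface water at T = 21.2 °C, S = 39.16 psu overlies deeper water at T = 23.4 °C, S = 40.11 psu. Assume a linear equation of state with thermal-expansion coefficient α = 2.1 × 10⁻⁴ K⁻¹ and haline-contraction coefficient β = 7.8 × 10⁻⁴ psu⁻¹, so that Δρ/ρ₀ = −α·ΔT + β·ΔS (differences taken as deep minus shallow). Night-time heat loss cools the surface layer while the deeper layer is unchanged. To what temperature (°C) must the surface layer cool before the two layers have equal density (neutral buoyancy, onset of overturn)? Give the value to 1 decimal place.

Neutral buoyancy requires Δρ = 0, i.e. −α(T_deep − T_surf′) + β(S_deep − S_surf) = 0.
T_surf′ = T_deep − (β/α)·ΔS = 23.4 − (7.8 × 10⁻⁴/2.1 × 10⁻⁴)·(+0.95) = 19.871 °C.
Cooling required: 21.2 − (19.871) = 1.329 °C.

19.9 °C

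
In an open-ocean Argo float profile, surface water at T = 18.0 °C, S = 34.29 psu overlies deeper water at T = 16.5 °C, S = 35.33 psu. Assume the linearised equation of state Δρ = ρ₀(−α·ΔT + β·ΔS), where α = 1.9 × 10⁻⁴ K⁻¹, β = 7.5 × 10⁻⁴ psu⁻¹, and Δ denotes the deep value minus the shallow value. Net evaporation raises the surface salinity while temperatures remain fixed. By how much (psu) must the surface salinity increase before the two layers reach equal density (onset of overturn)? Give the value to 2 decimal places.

Neutral buoyancy requires −α(T_deep − T_surf) + β(S_deep − S_surf′) = 0.
S_surf′ = S_deep − (α/β)·ΔT = 35.33 − (1.9 × 10⁻⁴/7.5 × 10⁻⁴)·(-1.5) = 35.7100 psu.
Increase required: 35.7100 − 34.29 = 1.4200 psu.

1.42 psu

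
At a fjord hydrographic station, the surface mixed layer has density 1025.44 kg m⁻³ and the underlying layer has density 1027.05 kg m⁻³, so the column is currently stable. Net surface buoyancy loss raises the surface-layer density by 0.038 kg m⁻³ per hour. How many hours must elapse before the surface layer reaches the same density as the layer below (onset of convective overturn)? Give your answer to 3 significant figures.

42.4 hours

Density deficit of the surface layer: 1027.05 − 1025.44 = 1.61 kg m⁻³.
Required change = 1.61 / 0.038 = 42.4 hours.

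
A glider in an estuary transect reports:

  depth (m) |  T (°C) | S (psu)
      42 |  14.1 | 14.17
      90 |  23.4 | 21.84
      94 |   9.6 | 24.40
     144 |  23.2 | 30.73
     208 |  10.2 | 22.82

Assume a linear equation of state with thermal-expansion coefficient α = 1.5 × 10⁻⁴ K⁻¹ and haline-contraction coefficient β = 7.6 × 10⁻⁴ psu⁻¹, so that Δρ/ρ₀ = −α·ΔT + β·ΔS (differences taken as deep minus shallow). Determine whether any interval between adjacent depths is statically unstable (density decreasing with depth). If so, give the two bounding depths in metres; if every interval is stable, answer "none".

Evaluate Δρ/ρ₀ = −αΔT + βΔS across each adjacent pair:
  42–90 m: −αΔT+βΔS = −(1.5 × 10⁻⁴)(+9.3)+(7.6 × 10⁻⁴)(+7.67) = 4.4 × 10⁻³ → stable
  90–94 m: −αΔT+βΔS = −(1.5 × 10⁻⁴)(-13.8)+(7.6 × 10⁻⁴)(+2.56) = 4.0 × 10⁻³ → stable
  94–144 m: −αΔT+βΔS = −(1.5 × 10⁻⁴)(+13.6)+(7.6 × 10⁻⁴)(+6.33) = 2.8 × 10⁻³ → stable
  144–208 m: −αΔT+βΔS = −(1.5 × 10⁻⁴)(-13.0)+(7.6 × 10⁻⁴)(-7.91) = -4.1 × 10⁻³ → UNSTABLE
The 144–208 m interval has Δρ < 0: lighter water underlies denser water.

144–208 m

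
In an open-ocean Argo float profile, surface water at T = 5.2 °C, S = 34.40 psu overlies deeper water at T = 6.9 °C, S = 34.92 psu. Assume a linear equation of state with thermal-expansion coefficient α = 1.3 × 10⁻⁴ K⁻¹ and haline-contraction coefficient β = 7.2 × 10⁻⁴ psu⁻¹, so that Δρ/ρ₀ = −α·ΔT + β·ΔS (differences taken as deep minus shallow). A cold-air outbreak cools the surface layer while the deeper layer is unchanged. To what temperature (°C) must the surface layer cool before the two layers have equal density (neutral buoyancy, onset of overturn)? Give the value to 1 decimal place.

4.0 °C

Neutral buoyancy requires Δρ = 0, i.e. −α(T_deep − T_surf′) + β(S_deep − S_surf) = 0.
T_surf′ = T_deep − (β/α)·ΔS = 6.9 − (7.2 × 10⁻⁴/1.3 × 10⁻⁴)·(+0.52) = 4.020 °C.
Cooling required: 5.2 − (4.020) = 1.180 °C.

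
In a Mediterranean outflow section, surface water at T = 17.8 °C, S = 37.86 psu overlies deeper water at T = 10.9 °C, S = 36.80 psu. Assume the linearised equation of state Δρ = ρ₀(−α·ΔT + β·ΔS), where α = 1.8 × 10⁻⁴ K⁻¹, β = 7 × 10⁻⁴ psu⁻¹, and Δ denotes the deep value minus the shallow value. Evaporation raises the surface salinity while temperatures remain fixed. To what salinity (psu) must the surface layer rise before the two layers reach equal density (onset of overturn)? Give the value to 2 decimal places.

38.57 psu

Neutral buoyancy requires −α(T_deep − T_surf) + β(S_deep − S_surf′) = 0.
S_surf′ = S_deep − (α/β)·ΔT = 36.80 − (1.8 × 10⁻⁴/7 × 10⁻⁴)·(-6.9) = 38.5743 psu.
Increase required: 38.5743 − 37.86 = 0.7143 psu.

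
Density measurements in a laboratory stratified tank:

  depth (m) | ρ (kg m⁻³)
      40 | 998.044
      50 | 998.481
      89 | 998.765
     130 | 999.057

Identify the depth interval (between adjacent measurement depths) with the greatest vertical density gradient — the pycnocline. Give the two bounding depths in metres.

Compute the density gradient over each adjacent pair:
  40–50 m: Δρ/Δz = 0.437/10 = 0.044 kg m⁻⁴
  50–89 m: Δρ/Δz = 0.284/39 = 7.3 × 10⁻³ kg m⁻⁴
  89–130 m: Δρ/Δz = 0.292/41 = 7.1 × 10⁻³ kg m⁻⁴
The largest gradient is in the 40–50 m interval — the pycnocline.

40–50 m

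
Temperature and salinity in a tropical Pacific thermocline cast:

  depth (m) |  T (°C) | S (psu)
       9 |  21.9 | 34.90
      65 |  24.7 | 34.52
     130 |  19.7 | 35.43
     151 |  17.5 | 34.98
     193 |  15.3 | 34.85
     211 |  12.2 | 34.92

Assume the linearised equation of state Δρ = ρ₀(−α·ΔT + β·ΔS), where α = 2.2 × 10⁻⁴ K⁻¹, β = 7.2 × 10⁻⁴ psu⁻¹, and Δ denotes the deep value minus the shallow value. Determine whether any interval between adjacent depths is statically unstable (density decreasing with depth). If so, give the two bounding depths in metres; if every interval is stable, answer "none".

Evaluate Δρ/ρ₀ = −αΔT + βΔS across each adjacent pair:
  9–65 m: −αΔT+βΔS = −(2.2 × 10⁻⁴)(+2.8)+(7.2 × 10⁻⁴)(-0.38) = -8.9 × 10⁻⁴ → UNSTABLE
  65–130 m: −αΔT+βΔS = −(2.2 × 10⁻⁴)(-5.0)+(7.2 × 10⁻⁴)(+0.91) = 1.8 × 10⁻³ → stable
  130–151 m: −αΔT+βΔS = −(2.2 × 10⁻⁴)(-2.2)+(7.2 × 10⁻⁴)(-0.45) = 1.6 × 10⁻⁴ → stable
  151–193 m: −αΔT+βΔS = −(2.2 × 10⁻⁴)(-2.2)+(7.2 × 10⁻⁴)(-0.13) = 3.9 × 10⁻⁴ → stable
  193–211 m: −αΔT+βΔS = −(2.2 × 10⁻⁴)(-3.1)+(7.2 × 10⁻⁴)(+0.07) = 7.3 × 10⁻⁴ → stable
The 9–65 m interval has Δρ < 0: lighter water underlies denser water.

9–65 m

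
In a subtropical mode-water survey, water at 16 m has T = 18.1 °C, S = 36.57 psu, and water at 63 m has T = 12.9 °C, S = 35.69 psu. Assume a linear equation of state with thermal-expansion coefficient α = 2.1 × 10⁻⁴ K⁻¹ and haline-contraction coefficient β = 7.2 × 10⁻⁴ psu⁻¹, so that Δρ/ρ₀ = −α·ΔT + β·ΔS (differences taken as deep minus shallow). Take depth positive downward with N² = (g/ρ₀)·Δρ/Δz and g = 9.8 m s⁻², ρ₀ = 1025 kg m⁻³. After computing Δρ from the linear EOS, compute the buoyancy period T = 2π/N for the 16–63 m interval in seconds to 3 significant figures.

ΔT = -5.2 K, ΔS = -0.88 psu (deep − shallow).
Δρ/ρ₀ = −αΔT + βΔS = 1.092 × 10⁻³ − 6.336 × 10⁻⁴ = 4.584 × 10⁻⁴, so Δρ ≈ 0.4699 kg m⁻³.
N² = (g/ρ₀)·Δρ/Δz = g·(Δρ/ρ₀)/Δz = 9.8 × 4.584 × 10⁻⁴ / 47 = 9.5581 × 10⁻⁵ s⁻².
N = √(9.5581 × 10⁻⁵) = 9.7766 × 10⁻³ rad s⁻¹ → T = 2π/N = 642.68 s ≈ 643 s.

643 s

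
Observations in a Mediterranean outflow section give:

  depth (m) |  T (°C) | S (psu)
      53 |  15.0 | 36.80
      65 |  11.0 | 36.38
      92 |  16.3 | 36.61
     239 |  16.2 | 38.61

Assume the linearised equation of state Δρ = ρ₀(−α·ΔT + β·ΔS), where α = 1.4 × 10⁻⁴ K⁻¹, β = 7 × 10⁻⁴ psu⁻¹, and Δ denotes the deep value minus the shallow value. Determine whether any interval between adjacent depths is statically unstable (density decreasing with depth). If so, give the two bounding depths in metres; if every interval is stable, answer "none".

65–92 m

Evaluate Δρ/ρ₀ = −αΔT + βΔS across each adjacent pair:
  53–65 m: −αΔT+βΔS = −(1.4 × 10⁻⁴)(-4.0)+(7 × 10⁻⁴)(-0.42) = 2.7 × 10⁻⁴ → stable
  65–92 m: −αΔT+βΔS = −(1.4 × 10⁻⁴)(+5.3)+(7 × 10⁻⁴)(+0.23) = -5.8 × 10⁻⁴ → UNSTABLE
  92–239 m: −αΔT+βΔS = −(1.4 × 10⁻⁴)(-0.1)+(7 × 10⁻⁴)(+2.00) = 1.4 × 10⁻³ → stable
The 65–92 m interval has Δρ < 0: lighter water underlies denser water.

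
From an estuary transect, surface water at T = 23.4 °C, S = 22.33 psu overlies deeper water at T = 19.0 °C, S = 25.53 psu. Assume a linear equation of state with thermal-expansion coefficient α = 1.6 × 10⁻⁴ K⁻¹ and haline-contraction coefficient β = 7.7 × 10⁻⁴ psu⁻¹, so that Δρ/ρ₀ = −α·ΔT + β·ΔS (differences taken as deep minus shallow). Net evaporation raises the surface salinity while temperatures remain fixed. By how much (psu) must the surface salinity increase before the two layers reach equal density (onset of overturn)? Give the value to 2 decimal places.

4.11 psu

Neutral buoyancy requires −α(T_deep − T_surf) + β(S_deep − S_surf′) = 0.
S_surf′ = S_deep − (α/β)·ΔT = 25.53 − (1.6 × 10⁻⁴/7.7 × 10⁻⁴)·(-4.4) = 26.4443 psu.
Increase required: 26.4443 − 22.33 = 4.1143 psu.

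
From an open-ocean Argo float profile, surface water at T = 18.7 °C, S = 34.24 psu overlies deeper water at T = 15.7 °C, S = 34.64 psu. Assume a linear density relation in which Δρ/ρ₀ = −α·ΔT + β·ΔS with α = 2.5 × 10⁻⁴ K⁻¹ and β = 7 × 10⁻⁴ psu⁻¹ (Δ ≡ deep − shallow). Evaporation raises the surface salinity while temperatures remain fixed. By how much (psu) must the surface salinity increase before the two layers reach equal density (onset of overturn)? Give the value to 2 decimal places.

Neutral buoyancy requires −α(T_deep − T_surf) + β(S_deep − S_surf′) = 0.
S_surf′ = S_deep − (α/β)·ΔT = 34.64 − (2.5 × 10⁻⁴/7 × 10⁻⁴)·(-3.0) = 35.7114 psu.
Increase required: 35.7114 − 34.24 = 1.4714 psu.

1.47 psu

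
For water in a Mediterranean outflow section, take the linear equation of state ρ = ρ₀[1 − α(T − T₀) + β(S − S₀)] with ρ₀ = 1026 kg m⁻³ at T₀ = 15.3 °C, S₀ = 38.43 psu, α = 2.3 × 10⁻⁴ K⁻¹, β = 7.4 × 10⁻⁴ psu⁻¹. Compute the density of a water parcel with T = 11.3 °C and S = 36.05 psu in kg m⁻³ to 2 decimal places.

1025.14 kg m⁻³

T − T₀ = -4.0 K, S − S₀ = -2.38 psu.
Bracket = 1 − α·(-4.0) + β·(-2.38) = 1 + (-8.412 × 10⁻⁴) = 0.9991588.
ρ = 1026 × 0.9991588 = 1025.14 kg m⁻³.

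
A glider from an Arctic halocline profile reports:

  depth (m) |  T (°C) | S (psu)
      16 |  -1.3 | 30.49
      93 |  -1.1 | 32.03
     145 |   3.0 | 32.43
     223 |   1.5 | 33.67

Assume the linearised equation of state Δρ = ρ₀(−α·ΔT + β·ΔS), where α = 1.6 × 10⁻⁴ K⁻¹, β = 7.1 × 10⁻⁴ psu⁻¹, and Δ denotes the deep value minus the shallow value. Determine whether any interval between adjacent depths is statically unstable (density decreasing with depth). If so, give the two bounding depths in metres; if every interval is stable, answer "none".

93–145 m

Evaluate Δρ/ρ₀ = −αΔT + βΔS across each adjacent pair:
  16–93 m: −αΔT+βΔS = −(1.6 × 10⁻⁴)(+0.2)+(7.1 × 10⁻⁴)(+1.54) = 1.1 × 10⁻³ → stable
  93–145 m: −αΔT+βΔS = −(1.6 × 10⁻⁴)(+4.1)+(7.1 × 10⁻⁴)(+0.40) = -3.7 × 10⁻⁴ → UNSTABLE
  145–223 m: −αΔT+βΔS = −(1.6 × 10⁻⁴)(-1.5)+(7.1 × 10⁻⁴)(+1.24) = 1.1 × 10⁻³ → stable
The 93–145 m interval has Δρ < 0: lighter water underlies denser water.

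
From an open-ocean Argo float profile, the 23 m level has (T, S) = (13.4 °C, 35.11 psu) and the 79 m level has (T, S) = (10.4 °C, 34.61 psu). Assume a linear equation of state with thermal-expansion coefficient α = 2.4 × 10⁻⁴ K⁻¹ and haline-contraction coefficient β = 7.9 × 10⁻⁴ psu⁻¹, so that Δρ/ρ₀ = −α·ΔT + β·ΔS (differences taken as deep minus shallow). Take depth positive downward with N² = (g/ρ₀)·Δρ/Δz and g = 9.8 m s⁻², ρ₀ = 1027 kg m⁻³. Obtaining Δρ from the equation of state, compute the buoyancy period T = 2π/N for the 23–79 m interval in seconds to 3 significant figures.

833 s

ΔT = -3.0 K, ΔS = -0.50 psu (deep − shallow).
Δρ/ρ₀ = −αΔT + βΔS = 7.20 × 10⁻⁴ − 3.95 × 10⁻⁴ = 3.25 × 10⁻⁴, so Δρ ≈ 0.3338 kg m⁻³.
N² = (g/ρ₀)·Δρ/Δz = g·(Δρ/ρ₀)/Δz = 9.8 × 3.25 × 10⁻⁴ / 56 = 5.6875 × 10⁻⁵ s⁻².
N = √(5.6875 × 10⁻⁵) = 7.5416 × 10⁻³ rad s⁻¹ → T = 2π/N = 833.14 s ≈ 833 s.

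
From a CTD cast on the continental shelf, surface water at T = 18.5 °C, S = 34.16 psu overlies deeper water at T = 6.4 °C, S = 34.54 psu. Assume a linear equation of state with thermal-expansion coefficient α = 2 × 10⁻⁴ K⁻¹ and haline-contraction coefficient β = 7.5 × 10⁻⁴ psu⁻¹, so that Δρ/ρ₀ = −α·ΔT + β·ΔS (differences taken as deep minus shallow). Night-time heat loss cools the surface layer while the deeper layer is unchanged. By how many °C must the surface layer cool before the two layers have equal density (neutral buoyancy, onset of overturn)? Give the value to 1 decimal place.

13.5 °C

Neutral buoyancy requires Δρ = 0, i.e. −α(T_deep − T_surf′) + β(S_deep − S_surf) = 0.
T_surf′ = T_deep − (β/α)·ΔS = 6.4 − (7.5 × 10⁻⁴/2 × 10⁻⁴)·(+0.38) = 4.975 °C.
Cooling required: 18.5 − (4.975) = 13.525 °C.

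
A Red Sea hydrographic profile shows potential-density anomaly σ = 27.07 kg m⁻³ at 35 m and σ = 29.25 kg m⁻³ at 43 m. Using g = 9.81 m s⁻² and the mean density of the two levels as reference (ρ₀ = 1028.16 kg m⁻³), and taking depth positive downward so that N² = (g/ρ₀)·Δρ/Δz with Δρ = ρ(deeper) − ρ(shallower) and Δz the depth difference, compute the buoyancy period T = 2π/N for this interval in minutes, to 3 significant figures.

2.05 min

Δρ = 1029.25 − 1027.07 = 2.18 kg m⁻³ over Δz = 43 − 35 = 8 m.
N² = (9.81/1028.16) × (2.18/8) = 2.6000 × 10⁻³ s⁻².
N = √(2.6000 × 10⁻³) = 0.050990 rad s⁻¹, so T = 2π/N = 123.22 s = 2.0537 min ≈ 2.05 min.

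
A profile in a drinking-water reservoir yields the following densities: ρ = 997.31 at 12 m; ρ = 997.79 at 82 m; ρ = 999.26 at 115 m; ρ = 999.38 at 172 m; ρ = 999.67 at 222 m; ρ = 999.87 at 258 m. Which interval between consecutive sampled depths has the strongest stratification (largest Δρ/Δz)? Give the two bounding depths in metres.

82–115 m

Compute the density gradient over each adjacent pair:
  12–82 m: Δρ/Δz = 0.48/70 = 6.9 × 10⁻³ kg m⁻⁴
  82–115 m: Δρ/Δz = 1.47/33 = 0.045 kg m⁻⁴
  115–172 m: Δρ/Δz = 0.12/57 = 2.1 × 10⁻³ kg m⁻⁴
  172–222 m: Δρ/Δz = 0.29/50 = 5.8 × 10⁻³ kg m⁻⁴
  222–258 m: Δρ/Δz = 0.20/36 = 5.6 × 10⁻³ kg m⁻⁴
The largest gradient is in the 82–115 m interval — the pycnocline.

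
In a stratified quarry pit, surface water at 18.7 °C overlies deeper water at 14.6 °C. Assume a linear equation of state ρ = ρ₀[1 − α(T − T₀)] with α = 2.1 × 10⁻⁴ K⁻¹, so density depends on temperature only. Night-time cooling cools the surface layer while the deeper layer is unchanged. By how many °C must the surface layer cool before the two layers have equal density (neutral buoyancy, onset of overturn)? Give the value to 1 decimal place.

4.1 °C

With temperature the only control, equal density requires T_surf′ = T_deep.
T_surf′ = 14.6 °C.
Cooling required: 18.7 − 14.6 = 4.1 °C.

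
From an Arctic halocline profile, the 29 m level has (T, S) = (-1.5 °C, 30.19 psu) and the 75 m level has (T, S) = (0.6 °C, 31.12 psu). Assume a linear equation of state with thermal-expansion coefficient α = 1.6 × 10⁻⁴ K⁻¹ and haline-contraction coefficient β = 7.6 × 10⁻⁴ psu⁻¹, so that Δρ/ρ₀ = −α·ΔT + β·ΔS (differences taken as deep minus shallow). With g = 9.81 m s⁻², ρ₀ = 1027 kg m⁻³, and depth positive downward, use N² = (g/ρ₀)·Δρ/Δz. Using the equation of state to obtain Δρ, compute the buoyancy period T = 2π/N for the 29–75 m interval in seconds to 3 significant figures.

ΔT = +2.1 K, ΔS = +0.93 psu (deep − shallow).
Δρ/ρ₀ = −αΔT + βΔS = -3.36 × 10⁻⁴ + 7.068 × 10⁻⁴ = 3.708 × 10⁻⁴, so Δρ ≈ 0.3808 kg m⁻³.
N² = (g/ρ₀)·Δρ/Δz = g·(Δρ/ρ₀)/Δz = 9.81 × 3.708 × 10⁻⁴ / 46 = 7.9077 × 10⁻⁵ s⁻².
N = √(7.9077 × 10⁻⁵) = 8.8925 × 10⁻³ rad s⁻¹ → T = 2π/N = 706.57 s ≈ 707 s.

707 s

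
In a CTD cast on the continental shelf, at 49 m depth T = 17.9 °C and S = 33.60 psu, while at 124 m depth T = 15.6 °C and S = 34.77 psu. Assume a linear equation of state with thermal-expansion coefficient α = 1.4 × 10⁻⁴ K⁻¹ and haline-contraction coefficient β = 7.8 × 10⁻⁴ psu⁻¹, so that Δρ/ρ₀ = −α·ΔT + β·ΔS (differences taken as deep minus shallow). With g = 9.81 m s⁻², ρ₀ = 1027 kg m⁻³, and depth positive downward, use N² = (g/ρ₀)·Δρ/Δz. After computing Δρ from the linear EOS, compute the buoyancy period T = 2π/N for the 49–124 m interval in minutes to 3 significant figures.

ΔT = -2.3 K, ΔS = +1.17 psu (deep − shallow).
Δρ/ρ₀ = −αΔT + βΔS = 3.22 × 10⁻⁴ + 9.126 × 10⁻⁴ = 1.2346 × 10⁻³, so Δρ ≈ 1.268 kg m⁻³.
N² = (g/ρ₀)·Δρ/Δz = g·(Δρ/ρ₀)/Δz = 9.81 × 1.2346 × 10⁻³ / 75 = 1.6149 × 10⁻⁴ s⁻².
N = √(1.6149 × 10⁻⁴) = 0.012708 rad s⁻¹ → T = 2π/N = 494.43 s = 8.2405 min ≈ 8.24 min.

8.24 min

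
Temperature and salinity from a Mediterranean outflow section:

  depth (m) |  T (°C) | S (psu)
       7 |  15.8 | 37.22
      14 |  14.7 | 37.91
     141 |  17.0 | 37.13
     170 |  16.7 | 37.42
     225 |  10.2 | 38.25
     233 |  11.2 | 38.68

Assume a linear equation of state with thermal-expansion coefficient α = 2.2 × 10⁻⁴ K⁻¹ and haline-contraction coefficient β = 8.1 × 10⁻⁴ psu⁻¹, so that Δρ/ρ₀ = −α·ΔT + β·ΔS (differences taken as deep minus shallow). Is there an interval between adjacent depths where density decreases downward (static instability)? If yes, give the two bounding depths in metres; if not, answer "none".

14–141 m

Evaluate Δρ/ρ₀ = −αΔT + βΔS across each adjacent pair:
  7–14 m: −αΔT+βΔS = −(2.2 × 10⁻⁴)(-1.1)+(8.1 × 10⁻⁴)(+0.69) = 8.0 × 10⁻⁴ → stable
  14–141 m: −αΔT+βΔS = −(2.2 × 10⁻⁴)(+2.3)+(8.1 × 10⁻⁴)(-0.78) = -1.1 × 10⁻³ → UNSTABLE
  141–170 m: −αΔT+βΔS = −(2.2 × 10⁻⁴)(-0.3)+(8.1 × 10⁻⁴)(+0.29) = 3.0 × 10⁻⁴ → stable
  170–225 m: −αΔT+βΔS = −(2.2 × 10⁻⁴)(-6.5)+(8.1 × 10⁻⁴)(+0.83) = 2.1 × 10⁻³ → stable
  225–233 m: −αΔT+βΔS = −(2.2 × 10⁻⁴)(+1.0)+(8.1 × 10⁻⁴)(+0.43) = 1.3 × 10⁻⁴ → stable
The 14–141 m interval has Δρ < 0: lighter water underlies denser water.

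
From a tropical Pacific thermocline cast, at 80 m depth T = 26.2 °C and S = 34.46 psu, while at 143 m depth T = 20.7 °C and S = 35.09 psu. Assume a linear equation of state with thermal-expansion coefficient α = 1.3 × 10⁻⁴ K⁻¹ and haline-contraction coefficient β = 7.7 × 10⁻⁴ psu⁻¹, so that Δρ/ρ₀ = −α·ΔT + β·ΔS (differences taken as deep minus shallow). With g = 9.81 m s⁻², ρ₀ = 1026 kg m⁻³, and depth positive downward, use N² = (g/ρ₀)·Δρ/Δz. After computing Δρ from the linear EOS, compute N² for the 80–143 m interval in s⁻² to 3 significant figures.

1.87 × 10⁻⁴ s⁻²

ΔT = -5.5 K, ΔS = +0.63 psu (deep − shallow).
Δρ/ρ₀ = −αΔT + βΔS = 7.15 × 10⁻⁴ + 4.851 × 10⁻⁴ = 1.2001 × 10⁻³, so Δρ ≈ 1.231 kg m⁻³.
N² = (g/ρ₀)·Δρ/Δz = g·(Δρ/ρ₀)/Δz = 9.81 × 1.2001 × 10⁻³ / 63 = 1.8687 × 10⁻⁴ s⁻² ≈ 1.87 × 10⁻⁴ s⁻².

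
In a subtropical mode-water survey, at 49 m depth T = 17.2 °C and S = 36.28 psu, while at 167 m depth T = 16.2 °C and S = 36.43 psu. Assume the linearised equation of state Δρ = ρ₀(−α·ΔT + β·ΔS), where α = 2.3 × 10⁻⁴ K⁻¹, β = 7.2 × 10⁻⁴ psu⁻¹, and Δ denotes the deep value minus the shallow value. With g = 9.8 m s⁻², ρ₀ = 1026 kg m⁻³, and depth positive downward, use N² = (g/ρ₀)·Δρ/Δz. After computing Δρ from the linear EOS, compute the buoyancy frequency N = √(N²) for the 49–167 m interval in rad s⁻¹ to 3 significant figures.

5.30 × 10⁻³ rad s⁻¹

ΔT = -1.0 K, ΔS = +0.15 psu (deep − shallow).
Δρ/ρ₀ = −αΔT + βΔS = 2.30 × 10⁻⁴ + 1.08 × 10⁻⁴ = 3.38 × 10⁻⁴, so Δρ ≈ 0.3468 kg m⁻³.
N² = (g/ρ₀)·Δρ/Δz = g·(Δρ/ρ₀)/Δz = 9.8 × 3.38 × 10⁻⁴ / 118 = 2.8071 × 10⁻⁵ s⁻².
N = √(2.8071 × 10⁻⁵) = 5.2982 × 10⁻³ rad s⁻¹ ≈ 5.30 × 10⁻³ rad s⁻¹.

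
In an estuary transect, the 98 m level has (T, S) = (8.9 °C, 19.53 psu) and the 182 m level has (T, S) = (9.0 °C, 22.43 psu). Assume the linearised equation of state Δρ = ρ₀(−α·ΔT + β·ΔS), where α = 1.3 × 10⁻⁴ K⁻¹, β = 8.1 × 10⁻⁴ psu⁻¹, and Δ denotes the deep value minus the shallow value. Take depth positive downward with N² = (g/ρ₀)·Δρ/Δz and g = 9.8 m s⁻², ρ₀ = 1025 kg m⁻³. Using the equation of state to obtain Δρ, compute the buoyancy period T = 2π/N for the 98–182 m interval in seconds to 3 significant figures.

381 s

ΔT = +0.1 K, ΔS = +2.90 psu (deep − shallow).
Δρ/ρ₀ = −αΔT + βΔS = -1.30 × 10⁻⁵ + 2.349 × 10⁻³ = 2.336 × 10⁻³, so Δρ ≈ 2.394 kg m⁻³.
N² = (g/ρ₀)·Δρ/Δz = g·(Δρ/ρ₀)/Δz = 9.8 × 2.336 × 10⁻³ / 84 = 2.7253 × 10⁻⁴ s⁻².
N = √(2.7253 × 10⁻⁴) = 0.016508 rad s⁻¹ → T = 2π/N = 380.61 s ≈ 381 s.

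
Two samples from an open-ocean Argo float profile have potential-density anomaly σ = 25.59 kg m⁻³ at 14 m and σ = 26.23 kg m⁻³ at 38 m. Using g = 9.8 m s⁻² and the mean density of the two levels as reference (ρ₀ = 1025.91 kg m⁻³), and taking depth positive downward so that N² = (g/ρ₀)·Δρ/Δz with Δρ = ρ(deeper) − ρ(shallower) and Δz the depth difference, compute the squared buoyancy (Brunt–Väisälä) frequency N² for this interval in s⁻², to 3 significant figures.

Δρ = 1026.23 − 1025.59 = 0.64 kg m⁻³ over Δz = 38 − 14 = 24 m.
N² = (9.8/1025.91) × (0.64/24) = 2.5473 × 10⁻⁴ s⁻² ≈ 2.55 × 10⁻⁴ s⁻².

2.55 × 10⁻⁴ s⁻²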